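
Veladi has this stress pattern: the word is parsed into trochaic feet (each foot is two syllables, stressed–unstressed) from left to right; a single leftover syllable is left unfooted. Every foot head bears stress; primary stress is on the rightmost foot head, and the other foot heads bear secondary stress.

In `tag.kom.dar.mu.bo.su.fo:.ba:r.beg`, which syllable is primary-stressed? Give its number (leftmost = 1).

7

Parse left to right into trochaic (ˈσσ) feet: (ˈtag.kom) (ˈdar.mu) (ˈbo.su) (ˈfo:.ba:r) beg. Syllable 9 is left unfooted.
Foot heads (stressed positions): 1, 3, 5, 7.
End Rule Rightmost: primary stress on the rightmost head = syllable 7.
Primary stress: syllable 7 → tag.kom.dar.mu.bo.su.ˈfo:.ba:r.beg.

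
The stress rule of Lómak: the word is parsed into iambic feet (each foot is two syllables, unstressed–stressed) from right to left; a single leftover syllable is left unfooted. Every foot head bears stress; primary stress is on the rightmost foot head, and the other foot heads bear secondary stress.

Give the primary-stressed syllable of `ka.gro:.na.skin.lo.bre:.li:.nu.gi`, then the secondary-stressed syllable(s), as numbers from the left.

primary 9, secondary 3, 5, 7

Parse right to left into iambic (σˈσ) feet: ka (gro:.ˈna) (skin.ˈlo) (bre:.ˈli:) (nu.ˈgi). Syllable 1 is left unfooted.
Foot heads (stressed positions): 3, 5, 7, 9.
End Rule Rightmost: primary stress on the rightmost head = syllable 9.
Secondary stress on 3, 5, 7: ka.gro:.ˌna.skin.ˌlo.bre:.ˌli:.nu.ˈgi.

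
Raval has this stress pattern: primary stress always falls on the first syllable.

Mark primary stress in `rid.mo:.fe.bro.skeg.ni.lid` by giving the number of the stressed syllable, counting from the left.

The word has 7 syllables; the first syllable is syllable 1 (rid).
Primary stress: syllable 1 → ˈrid.mo:.fe.bro.skeg.ni.lid.

1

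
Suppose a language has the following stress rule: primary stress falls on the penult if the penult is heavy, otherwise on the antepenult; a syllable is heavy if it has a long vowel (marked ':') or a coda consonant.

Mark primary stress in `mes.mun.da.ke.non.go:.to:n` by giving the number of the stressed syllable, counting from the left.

Weights: 5 non H, 6 go: H, 7 to:n H.
The penult (syllable 6, go:) is heavy, so it takes stress.
Primary stress: syllable 6 → mes.mun.da.ke.non.ˈgo:.to:n.

6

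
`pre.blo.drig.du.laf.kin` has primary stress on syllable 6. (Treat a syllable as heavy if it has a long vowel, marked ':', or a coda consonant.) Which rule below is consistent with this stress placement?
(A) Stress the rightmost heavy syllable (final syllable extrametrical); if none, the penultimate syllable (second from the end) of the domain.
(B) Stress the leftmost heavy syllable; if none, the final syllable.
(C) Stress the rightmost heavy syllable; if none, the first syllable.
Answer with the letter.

C

Rule A → syllable 5 (observed: 6).
Rule B → syllable 3 (observed: 6).
Rule C → syllable 6 ✓.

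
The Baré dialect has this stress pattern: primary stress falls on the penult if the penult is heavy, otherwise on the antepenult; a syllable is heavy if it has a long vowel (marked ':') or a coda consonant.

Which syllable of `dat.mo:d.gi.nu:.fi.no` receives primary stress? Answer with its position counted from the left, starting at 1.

4

Weights: 4 nu: H, 5 fi L, 6 no L.
The penult (syllable 5, fi) is light, so stress falls on the antepenult (syllable 4, nu:).
Primary stress: syllable 4 → dat.mo:d.gi.ˈnu:.fi.no.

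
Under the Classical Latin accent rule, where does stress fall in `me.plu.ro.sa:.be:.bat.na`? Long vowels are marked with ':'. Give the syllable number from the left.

6

Classical Latin: stress the penult if heavy (long vowel or closed), else the antepenult.
Weights: 5 be: H, 6 bat H, 7 na L.
The penult (syllable 6, bat) is heavy, so it takes stress.
Stress on syllable 6: me.plu.ro.sa:.be:.ˈbat.na.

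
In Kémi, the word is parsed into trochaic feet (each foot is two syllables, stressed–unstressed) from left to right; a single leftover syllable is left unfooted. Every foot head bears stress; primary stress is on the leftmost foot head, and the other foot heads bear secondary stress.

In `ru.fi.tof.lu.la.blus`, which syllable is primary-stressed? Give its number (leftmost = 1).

1

Parse left to right into trochaic (ˈσσ) feet: (ˈru.fi) (ˈtof.lu) (ˈla.blus).
Foot heads (stressed positions): 1, 3, 5.
End Rule Leftmost: primary stress on the leftmost head = syllable 1.
Primary stress: syllable 1 → ˈru.fi.tof.lu.la.blus.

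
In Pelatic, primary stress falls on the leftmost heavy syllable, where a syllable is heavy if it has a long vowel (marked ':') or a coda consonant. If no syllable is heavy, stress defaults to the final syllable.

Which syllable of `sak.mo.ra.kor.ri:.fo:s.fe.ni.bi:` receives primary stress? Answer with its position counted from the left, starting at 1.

1

Weights: 1 sak H, 2 mo L, 3 ra L, 4 kor H, 5 ri: H, 6 fo:s H, 7 fe L, 8 ni L, 9 bi: H.
Heavy syllables in the domain: 1, 4, 5, 6, 9. The leftmost is syllable 1 (sak).
Primary stress: syllable 1 → ˈsak.mo.ra.kor.ri:.fo:s.fe.ni.bi:.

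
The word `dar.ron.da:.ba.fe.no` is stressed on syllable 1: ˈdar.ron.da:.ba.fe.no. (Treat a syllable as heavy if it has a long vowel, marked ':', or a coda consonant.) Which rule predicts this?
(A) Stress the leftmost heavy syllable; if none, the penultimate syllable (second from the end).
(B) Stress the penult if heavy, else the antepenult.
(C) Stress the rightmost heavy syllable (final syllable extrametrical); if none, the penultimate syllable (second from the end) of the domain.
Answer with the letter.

Rule A → syllable 1 ✓.
Rule B → syllable 4 (observed: 1).
Rule C → syllable 3 (observed: 1).

A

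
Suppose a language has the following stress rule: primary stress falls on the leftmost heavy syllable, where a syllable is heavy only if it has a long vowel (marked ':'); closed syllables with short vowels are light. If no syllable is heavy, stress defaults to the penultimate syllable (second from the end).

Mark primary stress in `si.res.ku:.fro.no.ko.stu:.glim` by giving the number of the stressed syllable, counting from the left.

Weights: 1 si L, 2 res L, 3 ku: H, 4 fro L, 5 no L, 6 ko L, 7 stu: H, 8 glim L.
Heavy syllables in the domain: 3, 7. The leftmost is syllable 3 (ku:).
Primary stress: syllable 3 → si.res.ˈku:.fro.no.ko.stu:.glim.

3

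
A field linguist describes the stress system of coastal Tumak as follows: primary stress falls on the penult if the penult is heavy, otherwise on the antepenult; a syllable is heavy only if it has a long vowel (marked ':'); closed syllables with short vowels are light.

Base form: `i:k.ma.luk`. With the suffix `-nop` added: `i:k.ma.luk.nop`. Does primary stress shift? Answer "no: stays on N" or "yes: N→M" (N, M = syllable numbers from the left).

Base `i:k.ma.luk` (3 syllables):
  Weights: 1 i:k H, 2 ma L, 3 luk L.
  The penult (syllable 2, ma) is light, so stress falls on the antepenult (syllable 1, i:k).
  → primary stress on syllable 1.
Suffixed `i:k.ma.luk.nop` (4 syllables):
  Weights: 2 ma L, 3 luk L, 4 nop L.
  The penult (syllable 3, luk) is light, so stress falls on the antepenult (syllable 2, ma).
  → primary stress on syllable 2.

yes: 1→2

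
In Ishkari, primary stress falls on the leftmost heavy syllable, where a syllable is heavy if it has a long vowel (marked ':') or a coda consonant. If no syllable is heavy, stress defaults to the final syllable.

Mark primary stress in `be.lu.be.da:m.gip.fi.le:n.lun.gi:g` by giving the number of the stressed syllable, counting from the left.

Weights: 1 be L, 2 lu L, 3 be L, 4 da:m H, 5 gip H, 6 fi L, 7 le:n H, 8 lun H, 9 gi:g H.
Heavy syllables in the domain: 4, 5, 7, 8, 9. The leftmost is syllable 4 (da:m).
Primary stress: syllable 4 → be.lu.be.ˈda:m.gip.fi.le:n.lun.gi:g.

4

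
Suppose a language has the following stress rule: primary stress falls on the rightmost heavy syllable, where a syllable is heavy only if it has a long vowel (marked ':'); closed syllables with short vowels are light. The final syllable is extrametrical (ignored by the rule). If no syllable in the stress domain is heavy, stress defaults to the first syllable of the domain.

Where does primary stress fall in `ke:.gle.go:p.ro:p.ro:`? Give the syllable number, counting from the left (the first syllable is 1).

The final syllable (5, ro:) is extrametrical; the stress domain is syllables 1–4.
Weights: 1 ke: H, 2 gle L, 3 go:p H, 4 ro:p H.
Heavy syllables in the domain: 1, 3, 4. The rightmost is syllable 4 (ro:p).
Primary stress: syllable 4 → ke:.gle.go:p.ˈro:p.ro:.

4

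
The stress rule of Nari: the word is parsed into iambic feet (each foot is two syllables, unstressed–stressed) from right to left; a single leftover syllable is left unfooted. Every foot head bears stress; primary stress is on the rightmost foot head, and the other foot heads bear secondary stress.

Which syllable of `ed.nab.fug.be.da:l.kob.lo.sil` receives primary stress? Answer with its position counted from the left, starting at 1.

Parse right to left into iambic (σˈσ) feet: (ed.ˈnab) (fug.ˈbe) (da:l.ˈkob) (lo.ˈsil).
Foot heads (stressed positions): 2, 4, 6, 8.
End Rule Rightmost: primary stress on the rightmost head = syllable 8.
Primary stress: syllable 8 → ed.nab.fug.be.da:l.kob.lo.ˈsil.

8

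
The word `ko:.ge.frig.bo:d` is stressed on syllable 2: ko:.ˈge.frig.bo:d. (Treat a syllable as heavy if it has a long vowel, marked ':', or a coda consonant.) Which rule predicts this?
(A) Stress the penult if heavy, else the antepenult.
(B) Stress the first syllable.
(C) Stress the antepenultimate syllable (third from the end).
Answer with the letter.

C

Rule A → syllable 3 (observed: 2).
Rule B → syllable 1 (observed: 2).
Rule C → syllable 2 ✓.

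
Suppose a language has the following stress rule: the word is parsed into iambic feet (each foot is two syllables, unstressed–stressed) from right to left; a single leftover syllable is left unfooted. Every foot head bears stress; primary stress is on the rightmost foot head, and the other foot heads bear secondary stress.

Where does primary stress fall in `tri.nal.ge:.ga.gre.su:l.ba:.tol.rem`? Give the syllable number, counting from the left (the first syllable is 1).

9

Parse right to left into iambic (σˈσ) feet: tri (nal.ˈge:) (ga.ˈgre) (su:l.ˈba:) (tol.ˈrem). Syllable 1 is left unfooted.
Foot heads (stressed positions): 3, 5, 7, 9.
End Rule Rightmost: primary stress on the rightmost head = syllable 9.
Primary stress: syllable 9 → tri.nal.ge:.ga.gre.su:l.ba:.tol.ˈrem.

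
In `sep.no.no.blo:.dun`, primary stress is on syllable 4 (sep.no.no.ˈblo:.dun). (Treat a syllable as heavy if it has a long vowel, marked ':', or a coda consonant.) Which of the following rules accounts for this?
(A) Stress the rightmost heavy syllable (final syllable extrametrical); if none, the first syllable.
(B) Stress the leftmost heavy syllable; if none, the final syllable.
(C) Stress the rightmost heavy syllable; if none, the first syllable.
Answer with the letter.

Rule A → syllable 4 ✓.
Rule B → syllable 1 (observed: 4).
Rule C → syllable 5 (observed: 4).

A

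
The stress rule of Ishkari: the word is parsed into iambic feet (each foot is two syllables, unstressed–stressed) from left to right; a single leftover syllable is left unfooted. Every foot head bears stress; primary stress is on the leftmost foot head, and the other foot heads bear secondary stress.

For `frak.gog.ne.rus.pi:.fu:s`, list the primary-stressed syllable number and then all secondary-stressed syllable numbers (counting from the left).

primary 2, secondary 4, 6

Parse left to right into iambic (σˈσ) feet: (frak.ˈgog) (ne.ˈrus) (pi:.ˈfu:s).
Foot heads (stressed positions): 2, 4, 6.
End Rule Leftmost: primary stress on the leftmost head = syllable 2.
Secondary stress on 4, 6: frak.ˈgog.ne.ˌrus.pi:.ˌfu:s.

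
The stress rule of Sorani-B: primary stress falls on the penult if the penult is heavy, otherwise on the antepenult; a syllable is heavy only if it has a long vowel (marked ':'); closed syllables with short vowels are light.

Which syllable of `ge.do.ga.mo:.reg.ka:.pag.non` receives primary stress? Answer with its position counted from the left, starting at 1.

6

Weights: 6 ka: H, 7 pag L, 8 non L.
The penult (syllable 7, pag) is light, so stress falls on the antepenult (syllable 6, ka:).
Primary stress: syllable 6 → ge.do.ga.mo:.reg.ˈka:.pag.non.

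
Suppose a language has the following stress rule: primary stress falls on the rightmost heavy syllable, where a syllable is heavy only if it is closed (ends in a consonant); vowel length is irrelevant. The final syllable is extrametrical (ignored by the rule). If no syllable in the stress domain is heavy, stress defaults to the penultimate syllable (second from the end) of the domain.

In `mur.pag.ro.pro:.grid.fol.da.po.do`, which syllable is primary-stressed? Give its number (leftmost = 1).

6

The final syllable (9, do) is extrametrical; the stress domain is syllables 1–8.
Weights: 1 mur H, 2 pag H, 3 ro L, 4 pro: L, 5 grid H, 6 fol H, 7 da L, 8 po L.
Heavy syllables in the domain: 1, 2, 5, 6. The rightmost is syllable 6 (fol).
Primary stress: syllable 6 → mur.pag.ro.pro:.grid.ˈfol.da.po.do.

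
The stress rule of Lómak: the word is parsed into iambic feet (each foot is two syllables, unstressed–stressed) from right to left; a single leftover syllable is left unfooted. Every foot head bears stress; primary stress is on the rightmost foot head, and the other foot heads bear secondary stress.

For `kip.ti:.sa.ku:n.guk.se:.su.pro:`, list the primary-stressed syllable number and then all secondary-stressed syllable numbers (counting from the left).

primary 8, secondary 2, 4, 6

Parse right to left into iambic (σˈσ) feet: (kip.ˈti:) (sa.ˈku:n) (guk.ˈse:) (su.ˈpro:).
Foot heads (stressed positions): 2, 4, 6, 8.
End Rule Rightmost: primary stress on the rightmost head = syllable 8.
Secondary stress on 2, 4, 6: kip.ˌti:.sa.ˌku:n.guk.ˌse:.su.ˈpro:.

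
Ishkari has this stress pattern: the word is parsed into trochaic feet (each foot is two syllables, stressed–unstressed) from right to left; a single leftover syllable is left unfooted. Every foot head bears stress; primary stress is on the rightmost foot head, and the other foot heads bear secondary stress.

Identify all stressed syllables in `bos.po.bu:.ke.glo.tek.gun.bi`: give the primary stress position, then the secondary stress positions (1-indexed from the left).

primary 7, secondary 1, 3, 5

Parse right to left into trochaic (ˈσσ) feet: (ˈbos.po) (ˈbu:.ke) (ˈglo.tek) (ˈgun.bi).
Foot heads (stressed positions): 1, 3, 5, 7.
End Rule Rightmost: primary stress on the rightmost head = syllable 7.
Secondary stress on 1, 3, 5: ˌbos.po.ˌbu:.ke.ˌglo.tek.ˈgun.bi.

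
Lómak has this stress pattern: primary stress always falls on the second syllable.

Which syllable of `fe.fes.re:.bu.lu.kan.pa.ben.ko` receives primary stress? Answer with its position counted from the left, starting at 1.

2

The word has 9 syllables; the second syllable is syllable 2 (fes).
Primary stress: syllable 2 → fe.ˈfes.re:.bu.lu.kan.pa.ben.ko.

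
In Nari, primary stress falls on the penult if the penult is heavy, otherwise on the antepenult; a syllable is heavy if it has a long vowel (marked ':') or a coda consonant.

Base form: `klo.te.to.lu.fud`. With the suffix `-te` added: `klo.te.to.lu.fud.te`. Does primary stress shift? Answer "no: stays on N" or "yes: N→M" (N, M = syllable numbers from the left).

Base `klo.te.to.lu.fud` (5 syllables):
  Weights: 3 to L, 4 lu L, 5 fud H.
  The penult (syllable 4, lu) is light, so stress falls on the antepenult (syllable 3, to).
  → primary stress on syllable 3.
Suffixed `klo.te.to.lu.fud.te` (6 syllables):
  Weights: 4 lu L, 5 fud H, 6 te L.
  The penult (syllable 5, fud) is heavy, so it takes stress.
  → primary stress on syllable 5.

yes: 3→5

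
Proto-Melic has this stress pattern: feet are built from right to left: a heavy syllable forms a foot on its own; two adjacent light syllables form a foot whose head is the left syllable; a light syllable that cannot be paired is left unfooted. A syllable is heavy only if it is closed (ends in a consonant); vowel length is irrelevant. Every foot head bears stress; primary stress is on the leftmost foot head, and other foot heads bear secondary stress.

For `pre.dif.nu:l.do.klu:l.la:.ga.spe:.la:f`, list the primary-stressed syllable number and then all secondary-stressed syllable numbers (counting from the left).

Weights: 1 pre L, 2 dif H, 3 nu:l H, 4 do L, 5 klu:l H, 6 la: L, 7 ga L, 8 spe: L, 9 la:f H.
Parse right to left (heavy = foot alone; LL = one foot; stranded L unfooted): pre (ˈdif) (ˈnu:l) do (ˈklu:l) la: (ˈga.spe:) (ˈla:f).
Foot heads: 2, 3, 5, 7, 9.
Primary stress on the leftmost head = syllable 2.
Secondary stress on 3, 5, 7, 9: pre.ˈdif.ˌnu:l.do.ˌklu:l.la:.ˌga.spe:.ˌla:f.

primary 2, secondary 3, 5, 7, 9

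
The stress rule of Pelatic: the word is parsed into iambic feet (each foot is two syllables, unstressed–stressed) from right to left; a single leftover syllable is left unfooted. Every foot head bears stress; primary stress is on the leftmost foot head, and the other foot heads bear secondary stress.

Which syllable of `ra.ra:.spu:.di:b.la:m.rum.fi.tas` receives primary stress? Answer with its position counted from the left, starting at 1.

Parse right to left into iambic (σˈσ) feet: (ra.ˈra:) (spu:.ˈdi:b) (la:m.ˈrum) (fi.ˈtas).
Foot heads (stressed positions): 2, 4, 6, 8.
End Rule Leftmost: primary stress on the leftmost head = syllable 2.
Primary stress: syllable 2 → ra.ˈra:.spu:.di:b.la:m.rum.fi.tas.

2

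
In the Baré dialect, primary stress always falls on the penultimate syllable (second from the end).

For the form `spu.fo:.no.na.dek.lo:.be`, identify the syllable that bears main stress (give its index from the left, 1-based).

The word has 7 syllables; the penultimate syllable (second from the end) is syllable 6 (lo:).
Primary stress: syllable 6 → spu.fo:.no.na.dek.ˈlo:.be.

6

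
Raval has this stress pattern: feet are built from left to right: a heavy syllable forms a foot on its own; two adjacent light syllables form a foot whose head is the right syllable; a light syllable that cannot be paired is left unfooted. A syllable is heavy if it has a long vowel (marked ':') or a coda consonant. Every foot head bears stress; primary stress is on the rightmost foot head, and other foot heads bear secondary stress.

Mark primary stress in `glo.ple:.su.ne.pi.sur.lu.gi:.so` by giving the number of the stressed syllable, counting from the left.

8

Weights: 1 glo L, 2 ple: H, 3 su L, 4 ne L, 5 pi L, 6 sur H, 7 lu L, 8 gi: H, 9 so L.
Parse left to right (heavy = foot alone; LL = one foot; stranded L unfooted): glo (ˈple:) (su.ˈne) pi (ˈsur) lu (ˈgi:) so.
Foot heads: 2, 4, 6, 8.
Primary stress on the rightmost head = syllable 8.
Primary stress: syllable 8 → glo.ple:.su.ne.pi.sur.lu.ˈgi:.so.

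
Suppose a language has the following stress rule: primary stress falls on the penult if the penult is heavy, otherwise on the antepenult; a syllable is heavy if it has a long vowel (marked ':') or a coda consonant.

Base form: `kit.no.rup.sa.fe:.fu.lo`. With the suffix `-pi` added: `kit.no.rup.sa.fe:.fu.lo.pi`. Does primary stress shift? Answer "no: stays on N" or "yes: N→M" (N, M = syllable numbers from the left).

Base `kit.no.rup.sa.fe:.fu.lo` (7 syllables):
  Weights: 5 fe: H, 6 fu L, 7 lo L.
  The penult (syllable 6, fu) is light, so stress falls on the antepenult (syllable 5, fe:).
  → primary stress on syllable 5.
Suffixed `kit.no.rup.sa.fe:.fu.lo.pi` (8 syllables):
  Weights: 6 fu L, 7 lo L, 8 pi L.
  The penult (syllable 7, lo) is light, so stress falls on the antepenult (syllable 6, fu).
  → primary stress on syllable 6.

yes: 5→6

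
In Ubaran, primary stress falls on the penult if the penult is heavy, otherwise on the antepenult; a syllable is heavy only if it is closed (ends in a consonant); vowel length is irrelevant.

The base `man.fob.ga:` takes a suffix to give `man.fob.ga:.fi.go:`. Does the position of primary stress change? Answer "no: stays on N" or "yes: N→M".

yes: 2→3

Base `man.fob.ga:` (3 syllables):
  Weights: 1 man H, 2 fob H, 3 ga: L.
  The penult (syllable 2, fob) is heavy, so it takes stress.
  → primary stress on syllable 2.
Suffixed `man.fob.ga:.fi.go:` (5 syllables):
  Weights: 3 ga: L, 4 fi L, 5 go: L.
  The penult (syllable 4, fi) is light, so stress falls on the antepenult (syllable 3, ga:).
  → primary stress on syllable 3.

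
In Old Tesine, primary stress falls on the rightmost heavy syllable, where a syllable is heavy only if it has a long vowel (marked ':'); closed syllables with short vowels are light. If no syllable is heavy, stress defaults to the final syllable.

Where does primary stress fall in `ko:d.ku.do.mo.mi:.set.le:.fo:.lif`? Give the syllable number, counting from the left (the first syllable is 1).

Weights: 1 ko:d H, 2 ku L, 3 do L, 4 mo L, 5 mi: H, 6 set L, 7 le: H, 8 fo: H, 9 lif L.
Heavy syllables in the domain: 1, 5, 7, 8. The rightmost is syllable 8 (fo:).
Primary stress: syllable 8 → ko:d.ku.do.mo.mi:.set.le:.ˈfo:.lif.

8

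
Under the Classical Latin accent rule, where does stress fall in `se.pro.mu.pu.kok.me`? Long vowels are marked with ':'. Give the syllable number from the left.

Classical Latin: stress the penult if heavy (long vowel or closed), else the antepenult.
Weights: 4 pu L, 5 kok H, 6 me L.
The penult (syllable 5, kok) is heavy, so it takes stress.
Stress on syllable 5: se.pro.mu.pu.ˈkok.me.

5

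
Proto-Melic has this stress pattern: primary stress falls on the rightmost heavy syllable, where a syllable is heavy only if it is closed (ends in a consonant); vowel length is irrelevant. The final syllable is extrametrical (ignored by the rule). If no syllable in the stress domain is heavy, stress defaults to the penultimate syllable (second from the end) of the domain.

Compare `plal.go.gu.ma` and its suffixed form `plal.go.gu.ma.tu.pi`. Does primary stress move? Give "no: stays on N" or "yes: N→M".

no: stays on 1

Base `plal.go.gu.ma` (4 syllables):
  The final syllable (4, ma) is extrametrical; the stress domain is syllables 1–3.
  Weights: 1 plal H, 2 go L, 3 gu L.
  Heavy syllables in the domain: 1. The rightmost is syllable 1 (plal).
  → primary stress on syllable 1.
Suffixed `plal.go.gu.ma.tu.pi` (6 syllables):
  The final syllable (6, pi) is extrametrical; the stress domain is syllables 1–5.
  Weights: 1 plal H, 2 go L, 3 gu L, 4 ma L, 5 tu L.
  Heavy syllables in the domain: 1. The rightmost is syllable 1 (plal).
  → primary stress on syllable 1.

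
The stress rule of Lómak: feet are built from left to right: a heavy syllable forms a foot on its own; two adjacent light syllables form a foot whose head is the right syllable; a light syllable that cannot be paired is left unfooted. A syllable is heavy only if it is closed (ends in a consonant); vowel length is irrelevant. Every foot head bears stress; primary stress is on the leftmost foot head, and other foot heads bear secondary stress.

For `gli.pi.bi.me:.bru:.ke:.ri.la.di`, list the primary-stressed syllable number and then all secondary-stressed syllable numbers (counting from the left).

primary 2, secondary 4, 6, 8

Weights: 1 gli L, 2 pi L, 3 bi L, 4 me: L, 5 bru: L, 6 ke: L, 7 ri L, 8 la L, 9 di L.
Parse left to right (heavy = foot alone; LL = one foot; stranded L unfooted): (gli.ˈpi) (bi.ˈme:) (bru:.ˈke:) (ri.ˈla) di.
Foot heads: 2, 4, 6, 8.
Primary stress on the leftmost head = syllable 2.
Secondary stress on 4, 6, 8: gli.ˈpi.bi.ˌme:.bru:.ˌke:.ri.ˌla.di.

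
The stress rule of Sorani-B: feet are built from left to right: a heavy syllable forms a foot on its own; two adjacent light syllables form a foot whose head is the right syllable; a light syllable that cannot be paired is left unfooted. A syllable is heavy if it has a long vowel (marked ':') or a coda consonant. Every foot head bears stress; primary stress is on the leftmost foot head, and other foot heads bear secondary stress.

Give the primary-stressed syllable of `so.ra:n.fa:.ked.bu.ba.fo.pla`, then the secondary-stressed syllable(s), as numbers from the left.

Weights: 1 so L, 2 ra:n H, 3 fa: H, 4 ked H, 5 bu L, 6 ba L, 7 fo L, 8 pla L.
Parse left to right (heavy = foot alone; LL = one foot; stranded L unfooted): so (ˈra:n) (ˈfa:) (ˈked) (bu.ˈba) (fo.ˈpla).
Foot heads: 2, 3, 4, 6, 8.
Primary stress on the leftmost head = syllable 2.
Secondary stress on 3, 4, 6, 8: so.ˈra:n.ˌfa:.ˌked.bu.ˌba.fo.ˌpla.

primary 2, secondary 3, 4, 6, 8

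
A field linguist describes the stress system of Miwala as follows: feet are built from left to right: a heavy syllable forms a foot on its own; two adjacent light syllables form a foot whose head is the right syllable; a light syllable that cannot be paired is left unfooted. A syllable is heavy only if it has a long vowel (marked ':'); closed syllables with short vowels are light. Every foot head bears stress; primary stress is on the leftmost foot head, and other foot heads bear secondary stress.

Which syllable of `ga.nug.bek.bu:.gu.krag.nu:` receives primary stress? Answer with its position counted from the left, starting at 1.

2

Weights: 1 ga L, 2 nug L, 3 bek L, 4 bu: H, 5 gu L, 6 krag L, 7 nu: H.
Parse left to right (heavy = foot alone; LL = one foot; stranded L unfooted): (ga.ˈnug) bek (ˈbu:) (gu.ˈkrag) (ˈnu:).
Foot heads: 2, 4, 6, 7.
Primary stress on the leftmost head = syllable 2.
Primary stress: syllable 2 → ga.ˈnug.bek.bu:.gu.krag.nu:.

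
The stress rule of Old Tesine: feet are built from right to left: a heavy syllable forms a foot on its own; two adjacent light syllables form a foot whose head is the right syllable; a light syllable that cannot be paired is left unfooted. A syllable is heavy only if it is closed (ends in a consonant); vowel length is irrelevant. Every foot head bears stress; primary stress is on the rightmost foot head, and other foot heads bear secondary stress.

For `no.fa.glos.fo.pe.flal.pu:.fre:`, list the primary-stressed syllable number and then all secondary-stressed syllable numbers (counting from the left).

primary 8, secondary 2, 3, 5, 6

Weights: 1 no L, 2 fa L, 3 glos H, 4 fo L, 5 pe L, 6 flal H, 7 pu: L, 8 fre: L.
Parse right to left (heavy = foot alone; LL = one foot; stranded L unfooted): (no.ˈfa) (ˈglos) (fo.ˈpe) (ˈflal) (pu:.ˈfre:).
Foot heads: 2, 3, 5, 6, 8.
Primary stress on the rightmost head = syllable 8.
Secondary stress on 2, 3, 5, 6: no.ˌfa.ˌglos.fo.ˌpe.ˌflal.pu:.ˈfre:.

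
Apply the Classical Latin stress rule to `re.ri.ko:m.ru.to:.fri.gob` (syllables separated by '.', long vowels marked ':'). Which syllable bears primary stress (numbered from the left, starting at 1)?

5

Classical Latin: stress the penult if heavy (long vowel or closed), else the antepenult.
Weights: 5 to: H, 6 fri L, 7 gob H.
The penult (syllable 6, fri) is light, so stress falls on the antepenult (syllable 5, to:).
Stress on syllable 5: re.ri.ko:m.ru.ˈto:.fri.gob.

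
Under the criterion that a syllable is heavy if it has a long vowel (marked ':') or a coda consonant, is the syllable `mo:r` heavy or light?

`mo:r`: long vowel, closed (coda /r/). Long vowel and closed → heavy.

heavy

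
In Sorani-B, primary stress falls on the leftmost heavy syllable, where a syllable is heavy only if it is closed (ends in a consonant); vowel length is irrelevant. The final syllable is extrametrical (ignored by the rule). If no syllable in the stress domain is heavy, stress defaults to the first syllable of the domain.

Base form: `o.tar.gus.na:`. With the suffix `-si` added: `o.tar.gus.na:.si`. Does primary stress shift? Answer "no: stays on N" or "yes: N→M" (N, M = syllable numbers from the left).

no: stays on 2

Base `o.tar.gus.na:` (4 syllables):
  The final syllable (4, na:) is extrametrical; the stress domain is syllables 1–3.
  Weights: 1 o L, 2 tar H, 3 gus H.
  Heavy syllables in the domain: 2, 3. The leftmost is syllable 2 (tar).
  → primary stress on syllable 2.
Suffixed `o.tar.gus.na:.si` (5 syllables):
  The final syllable (5, si) is extrametrical; the stress domain is syllables 1–4.
  Weights: 1 o L, 2 tar H, 3 gus H, 4 na: L.
  Heavy syllables in the domain: 2, 3. The leftmost is syllable 2 (tar).
  → primary stress on syllable 2.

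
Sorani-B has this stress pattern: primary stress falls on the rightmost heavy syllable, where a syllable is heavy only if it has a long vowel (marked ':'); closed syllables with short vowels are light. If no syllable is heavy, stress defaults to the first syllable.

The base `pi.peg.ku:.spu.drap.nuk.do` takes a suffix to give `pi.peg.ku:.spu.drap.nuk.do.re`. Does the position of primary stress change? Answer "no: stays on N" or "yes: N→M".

no: stays on 3

Base `pi.peg.ku:.spu.drap.nuk.do` (7 syllables):
  Weights: 1 pi L, 2 peg L, 3 ku: H, 4 spu L, 5 drap L, 6 nuk L, 7 do L.
  Heavy syllables in the domain: 3. The rightmost is syllable 3 (ku:).
  → primary stress on syllable 3.
Suffixed `pi.peg.ku:.spu.drap.nuk.do.re` (8 syllables):
  Weights: 1 pi L, 2 peg L, 3 ku: H, 4 spu L, 5 drap L, 6 nuk L, 7 do L, 8 re L.
  Heavy syllables in the domain: 3. The rightmost is syllable 3 (ku:).
  → primary stress on syllable 3.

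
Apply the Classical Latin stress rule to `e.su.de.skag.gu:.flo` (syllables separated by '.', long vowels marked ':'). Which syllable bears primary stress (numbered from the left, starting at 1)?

5

Classical Latin: stress the penult if heavy (long vowel or closed), else the antepenult.
Weights: 4 skag H, 5 gu: H, 6 flo L.
The penult (syllable 5, gu:) is heavy, so it takes stress.
Stress on syllable 5: e.su.de.skag.ˈgu:.flo.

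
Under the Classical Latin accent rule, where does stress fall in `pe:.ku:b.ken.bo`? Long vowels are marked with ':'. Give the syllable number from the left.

3

Classical Latin: stress the penult if heavy (long vowel or closed), else the antepenult.
Weights: 2 ku:b H, 3 ken H, 4 bo L.
The penult (syllable 3, ken) is heavy, so it takes stress.
Stress on syllable 3: pe:.ku:b.ˈken.bo.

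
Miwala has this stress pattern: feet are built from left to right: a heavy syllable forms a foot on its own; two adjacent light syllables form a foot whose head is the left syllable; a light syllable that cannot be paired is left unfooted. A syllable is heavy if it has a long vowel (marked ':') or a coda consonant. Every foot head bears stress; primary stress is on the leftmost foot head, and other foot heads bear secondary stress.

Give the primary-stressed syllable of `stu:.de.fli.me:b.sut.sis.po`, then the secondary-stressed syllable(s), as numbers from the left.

Weights: 1 stu: H, 2 de L, 3 fli L, 4 me:b H, 5 sut H, 6 sis H, 7 po L.
Parse left to right (heavy = foot alone; LL = one foot; stranded L unfooted): (ˈstu:) (ˈde.fli) (ˈme:b) (ˈsut) (ˈsis) po.
Foot heads: 1, 2, 4, 5, 6.
Primary stress on the leftmost head = syllable 1.
Secondary stress on 2, 4, 5, 6: ˈstu:.ˌde.fli.ˌme:b.ˌsut.ˌsis.po.

primary 1, secondary 2, 4, 5, 6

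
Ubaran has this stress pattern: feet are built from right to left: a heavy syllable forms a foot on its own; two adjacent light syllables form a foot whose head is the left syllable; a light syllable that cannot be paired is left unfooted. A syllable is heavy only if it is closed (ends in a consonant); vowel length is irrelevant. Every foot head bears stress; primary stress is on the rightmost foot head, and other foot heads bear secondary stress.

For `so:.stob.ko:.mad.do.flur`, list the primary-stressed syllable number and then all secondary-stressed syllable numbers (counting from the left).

primary 6, secondary 2, 4

Weights: 1 so: L, 2 stob H, 3 ko: L, 4 mad H, 5 do L, 6 flur H.
Parse right to left (heavy = foot alone; LL = one foot; stranded L unfooted): so: (ˈstob) ko: (ˈmad) do (ˈflur).
Foot heads: 2, 4, 6.
Primary stress on the rightmost head = syllable 6.
Secondary stress on 2, 4: so:.ˌstob.ko:.ˌmad.do.ˈflur.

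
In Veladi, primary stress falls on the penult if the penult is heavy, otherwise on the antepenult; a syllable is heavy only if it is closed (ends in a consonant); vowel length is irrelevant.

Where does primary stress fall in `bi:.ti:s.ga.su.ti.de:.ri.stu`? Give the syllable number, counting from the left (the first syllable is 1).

Weights: 6 de: L, 7 ri L, 8 stu L.
The penult (syllable 7, ri) is light, so stress falls on the antepenult (syllable 6, de:).
Primary stress: syllable 6 → bi:.ti:s.ga.su.ti.ˈde:.ri.stu.

6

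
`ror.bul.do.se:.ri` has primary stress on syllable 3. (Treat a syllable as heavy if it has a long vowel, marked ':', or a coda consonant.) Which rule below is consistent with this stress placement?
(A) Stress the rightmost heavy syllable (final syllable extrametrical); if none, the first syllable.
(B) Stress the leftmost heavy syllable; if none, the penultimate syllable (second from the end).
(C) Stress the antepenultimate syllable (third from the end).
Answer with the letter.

Rule A → syllable 4 (observed: 3).
Rule B → syllable 1 (observed: 3).
Rule C → syllable 3 ✓.

C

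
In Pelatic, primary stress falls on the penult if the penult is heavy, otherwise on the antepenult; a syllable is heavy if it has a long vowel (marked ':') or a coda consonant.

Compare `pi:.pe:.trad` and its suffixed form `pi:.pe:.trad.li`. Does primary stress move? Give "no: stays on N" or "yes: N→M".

yes: 2→3

Base `pi:.pe:.trad` (3 syllables):
  Weights: 1 pi: H, 2 pe: H, 3 trad H.
  The penult (syllable 2, pe:) is heavy, so it takes stress.
  → primary stress on syllable 2.
Suffixed `pi:.pe:.trad.li` (4 syllables):
  Weights: 2 pe: H, 3 trad H, 4 li L.
  The penult (syllable 3, trad) is heavy, so it takes stress.
  → primary stress on syllable 3.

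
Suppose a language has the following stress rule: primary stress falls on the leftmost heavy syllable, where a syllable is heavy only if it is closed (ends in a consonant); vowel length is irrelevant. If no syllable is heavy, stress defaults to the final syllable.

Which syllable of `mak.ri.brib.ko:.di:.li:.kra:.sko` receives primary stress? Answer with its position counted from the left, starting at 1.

Weights: 1 mak H, 2 ri L, 3 brib H, 4 ko: L, 5 di: L, 6 li: L, 7 kra: L, 8 sko L.
Heavy syllables in the domain: 1, 3. The leftmost is syllable 1 (mak).
Primary stress: syllable 1 → ˈmak.ri.brib.ko:.di:.li:.kra:.sko.

1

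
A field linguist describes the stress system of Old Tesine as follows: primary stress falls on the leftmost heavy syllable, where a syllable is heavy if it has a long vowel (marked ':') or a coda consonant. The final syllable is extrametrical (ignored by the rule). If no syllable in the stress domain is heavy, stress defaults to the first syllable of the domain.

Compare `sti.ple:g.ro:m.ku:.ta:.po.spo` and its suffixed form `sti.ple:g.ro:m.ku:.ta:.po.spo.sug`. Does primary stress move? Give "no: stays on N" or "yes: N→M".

no: stays on 2

Base `sti.ple:g.ro:m.ku:.ta:.po.spo` (7 syllables):
  The final syllable (7, spo) is extrametrical; the stress domain is syllables 1–6.
  Weights: 1 sti L, 2 ple:g H, 3 ro:m H, 4 ku: H, 5 ta: H, 6 po L.
  Heavy syllables in the domain: 2, 3, 4, 5. The leftmost is syllable 2 (ple:g).
  → primary stress on syllable 2.
Suffixed `sti.ple:g.ro:m.ku:.ta:.po.spo.sug` (8 syllables):
  The final syllable (8, sug) is extrametrical; the stress domain is syllables 1–7.
  Weights: 1 sti L, 2 ple:g H, 3 ro:m H, 4 ku: H, 5 ta: H, 6 po L, 7 spo L.
  Heavy syllables in the domain: 2, 3, 4, 5. The leftmost is syllable 2 (ple:g).
  → primary stress on syllable 2.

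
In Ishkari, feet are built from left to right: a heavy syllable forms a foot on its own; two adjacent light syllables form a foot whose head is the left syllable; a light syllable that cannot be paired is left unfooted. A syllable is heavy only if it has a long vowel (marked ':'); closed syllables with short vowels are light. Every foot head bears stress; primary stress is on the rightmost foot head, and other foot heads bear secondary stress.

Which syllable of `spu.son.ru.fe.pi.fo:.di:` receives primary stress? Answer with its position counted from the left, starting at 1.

7

Weights: 1 spu L, 2 son L, 3 ru L, 4 fe L, 5 pi L, 6 fo: H, 7 di: H.
Parse left to right (heavy = foot alone; LL = one foot; stranded L unfooted): (ˈspu.son) (ˈru.fe) pi (ˈfo:) (ˈdi:).
Foot heads: 1, 3, 6, 7.
Primary stress on the rightmost head = syllable 7.
Primary stress: syllable 7 → spu.son.ru.fe.pi.fo:.ˈdi:.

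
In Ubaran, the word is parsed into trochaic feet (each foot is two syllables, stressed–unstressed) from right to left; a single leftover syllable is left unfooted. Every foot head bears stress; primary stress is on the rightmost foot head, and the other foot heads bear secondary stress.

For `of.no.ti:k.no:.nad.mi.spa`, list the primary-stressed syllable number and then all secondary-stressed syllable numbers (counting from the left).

primary 6, secondary 2, 4

Parse right to left into trochaic (ˈσσ) feet: of (ˈno.ti:k) (ˈno:.nad) (ˈmi.spa). Syllable 1 is left unfooted.
Foot heads (stressed positions): 2, 4, 6.
End Rule Rightmost: primary stress on the rightmost head = syllable 6.
Secondary stress on 2, 4: of.ˌno.ti:k.ˌno:.nad.ˈmi.spa.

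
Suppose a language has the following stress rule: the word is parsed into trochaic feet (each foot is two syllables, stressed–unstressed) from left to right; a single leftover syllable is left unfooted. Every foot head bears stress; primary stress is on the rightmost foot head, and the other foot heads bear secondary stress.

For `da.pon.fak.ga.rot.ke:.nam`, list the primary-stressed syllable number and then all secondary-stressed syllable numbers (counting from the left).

primary 5, secondary 1, 3

Parse left to right into trochaic (ˈσσ) feet: (ˈda.pon) (ˈfak.ga) (ˈrot.ke:) nam. Syllable 7 is left unfooted.
Foot heads (stressed positions): 1, 3, 5.
End Rule Rightmost: primary stress on the rightmost head = syllable 5.
Secondary stress on 1, 3: ˌda.pon.ˌfak.ga.ˈrot.ke:.nam.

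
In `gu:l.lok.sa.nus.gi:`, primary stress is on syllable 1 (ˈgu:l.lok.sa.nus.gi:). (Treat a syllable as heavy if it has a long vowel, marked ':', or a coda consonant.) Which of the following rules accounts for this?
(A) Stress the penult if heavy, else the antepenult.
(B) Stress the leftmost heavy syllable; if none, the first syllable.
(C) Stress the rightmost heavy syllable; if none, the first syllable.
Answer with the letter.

Rule A → syllable 4 (observed: 1).
Rule B → syllable 1 ✓.
Rule C → syllable 5 (observed: 1).

B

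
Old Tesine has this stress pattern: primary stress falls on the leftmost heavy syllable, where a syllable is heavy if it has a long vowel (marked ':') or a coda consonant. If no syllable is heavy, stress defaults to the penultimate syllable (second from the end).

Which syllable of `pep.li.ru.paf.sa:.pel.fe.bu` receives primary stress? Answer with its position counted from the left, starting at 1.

Weights: 1 pep H, 2 li L, 3 ru L, 4 paf H, 5 sa: H, 6 pel H, 7 fe L, 8 bu L.
Heavy syllables in the domain: 1, 4, 5, 6. The leftmost is syllable 1 (pep).
Primary stress: syllable 1 → ˈpep.li.ru.paf.sa:.pel.fe.bu.

1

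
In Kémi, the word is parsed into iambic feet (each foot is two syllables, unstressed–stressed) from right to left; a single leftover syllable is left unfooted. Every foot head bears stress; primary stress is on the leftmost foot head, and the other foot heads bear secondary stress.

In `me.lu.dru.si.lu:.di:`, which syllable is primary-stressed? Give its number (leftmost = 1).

2

Parse right to left into iambic (σˈσ) feet: (me.ˈlu) (dru.ˈsi) (lu:.ˈdi:).
Foot heads (stressed positions): 2, 4, 6.
End Rule Leftmost: primary stress on the leftmost head = syllable 2.
Primary stress: syllable 2 → me.ˈlu.dru.si.lu:.di:.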